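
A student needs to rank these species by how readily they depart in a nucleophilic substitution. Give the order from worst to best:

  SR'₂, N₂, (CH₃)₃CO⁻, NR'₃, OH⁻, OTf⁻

(CH₃)₃CO⁻ < OH⁻ < NR'₃ < SR'₂ < OTf⁻ < N₂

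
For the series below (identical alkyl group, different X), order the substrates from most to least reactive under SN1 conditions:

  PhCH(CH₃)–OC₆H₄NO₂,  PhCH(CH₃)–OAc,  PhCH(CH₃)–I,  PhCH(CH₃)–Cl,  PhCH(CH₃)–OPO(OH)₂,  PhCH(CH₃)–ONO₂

PhCH(CH₃)–I > PhCH(CH₃)–Cl > PhCH(CH₃)–ONO₂ > PhCH(CH₃)–OPO(OH)₂ > PhCH(CH₃)–OAc > PhCH(CH₃)–OC₆H₄NO₂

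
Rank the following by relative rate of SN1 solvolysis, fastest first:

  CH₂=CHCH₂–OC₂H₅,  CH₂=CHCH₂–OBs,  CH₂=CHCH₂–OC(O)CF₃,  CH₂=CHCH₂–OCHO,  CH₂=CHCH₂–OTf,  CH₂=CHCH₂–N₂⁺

CH₂=CHCH₂–N₂⁺ > CH₂=CHCH₂–OTf > CH₂=CHCH₂–OBs > CH₂=CHCH₂–OC(O)CF₃ > CH₂=CHCH₂–OCHO > CH₂=CHCH₂–OC₂H₅

Same R in every case — rank the leaving groups.
Leaving-group ability tracks the stability of the departed species; conjugate-acid pKₐ is the usual yardstick (lower pKₐ → better LG).
CH₂=CHCH₂–N₂⁺ loses N₂: no meaningful conjugate acid; N₂ departs as an exceptionally stable neutral molecule
CH₂=CHCH₂–OTf loses OTf⁻: pKₐ(CF₃SO₃H (triflic acid)) ≈ -14
CH₂=CHCH₂–OBs loses OBs⁻: pKₐ(p-BrC₆H₄SO₃H) ≈ -2.8
CH₂=CHCH₂–OC(O)CF₃ loses CF₃COO⁻: pKₐ(CF₃COOH) ≈ 0.2
CH₂=CHCH₂–OCHO loses HCOO⁻: pKₐ(HCOOH) ≈ 3.8
CH₂=CHCH₂–OC₂H₅ loses CH₃CH₂O⁻: pKₐ(CH₃CH₂OH) ≈ 16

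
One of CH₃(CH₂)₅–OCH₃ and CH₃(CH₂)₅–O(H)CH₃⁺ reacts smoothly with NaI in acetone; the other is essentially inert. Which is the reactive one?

From CH₃(CH₂)₅–OCH₃ the departing group would be CH₃O⁻ (pKₐ(CH₃OH) ≈ 15.5). Strong base; alkoxides do not leave unassisted.
From CH₃(CH₂)₅–O(H)CH₃⁺ the leaving group is R'OH (pKₐ(R'OH₂⁺) ≈ -2.4). Neutral; leaves from a protonated ether (an oxonium ion, R–O(H)R'⁺).
(In practice CH₃(CH₂)₅–O(H)CH₃⁺ is made from CH₃(CH₂)₅–OCH₃ by protonation with concentrated HI, allowing neutral methanol, rather than methoxide, to depart.)

CH₃(CH₂)₅–O(H)CH₃⁺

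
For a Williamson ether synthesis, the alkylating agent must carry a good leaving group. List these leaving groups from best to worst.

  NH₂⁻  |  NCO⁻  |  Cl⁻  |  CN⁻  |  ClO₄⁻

Rank by basicity of the departing species: weakest base leaves most easily.
ClO₄⁻: pKₐ(HClO₄) ≈ -10
Cl⁻: pKₐ(HCl) ≈ -7
NCO⁻: pKₐ(HOCN) ≈ 3.5 — resonance between N and O
CN⁻: pKₐ(HCN) ≈ 9.2
NH₂⁻: pKₐ(NH₃) ≈ 38 — extremely strong base; never a leaving group

ClO₄⁻ > Cl⁻ > NCO⁻ > CN⁻ > NH₂⁻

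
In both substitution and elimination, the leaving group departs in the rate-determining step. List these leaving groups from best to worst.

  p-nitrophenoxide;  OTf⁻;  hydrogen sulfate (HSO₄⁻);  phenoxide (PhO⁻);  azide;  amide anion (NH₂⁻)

A good leaving group is a weak base: the lower the pKₐ of its conjugate acid, the more readily it departs.
OTf⁻: pKₐ(CF₃SO₃H (triflic acid)) ≈ -14
hydrogen sulfate (HSO₄⁻): pKₐ(H₂SO₄) ≈ -3
azide: pKₐ(HN₃) ≈ 4.7
p-nitrophenoxide: pKₐ(p-nitrophenol) ≈ 7.2
phenoxide (PhO⁻): pKₐ(C₆H₅OH (phenol)) ≈ 10
amide anion (NH₂⁻): pKₐ(NH₃) ≈ 38

OTf⁻ > hydrogen sulfate (HSO₄⁻) > azide > p-nitrophenoxide > phenoxide (PhO⁻) > amide anion (NH₂⁻)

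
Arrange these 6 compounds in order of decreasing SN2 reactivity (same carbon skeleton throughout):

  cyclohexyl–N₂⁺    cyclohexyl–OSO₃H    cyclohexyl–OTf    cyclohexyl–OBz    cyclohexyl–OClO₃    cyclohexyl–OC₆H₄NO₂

cyclohexyl–N₂⁺ > cyclohexyl–OTf > cyclohexyl–OClO₃ > cyclohexyl–OSO₃H > cyclohexyl–OBz > cyclohexyl–OC₆H₄NO₂

Same R in every case — rank the leaving groups.
Rank by basicity of the departing species: weakest base leaves most easily.
cyclohexyl–N₂⁺ loses N₂: no meaningful conjugate acid; N₂ departs as an exceptionally stable neutral molecule
cyclohexyl–OTf loses OTf⁻: pKₐ(CF₃SO₃H (triflic acid)) ≈ -14
cyclohexyl–OClO₃ loses ClO₄⁻: pKₐ(HClO₄) ≈ -10
cyclohexyl–OSO₃H loses HSO₄⁻: pKₐ(H₂SO₄) ≈ -3
cyclohexyl–OBz loses PhCOO⁻: pKₐ(C₆H₅COOH) ≈ 4.2
cyclohexyl–OC₆H₄NO₂ loses p-O₂N–C₆H₄–O⁻: pKₐ(p-nitrophenol) ≈ 7.2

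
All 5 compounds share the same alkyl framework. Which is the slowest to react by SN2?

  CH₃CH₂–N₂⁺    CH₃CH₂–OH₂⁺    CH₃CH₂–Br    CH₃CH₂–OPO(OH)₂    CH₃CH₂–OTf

CH₃CH₂–OPO(OH)₂

The skeletons are identical, so relative rate is governed entirely by leaving-group ability.
Leaving-group ability tracks the stability of the departed species; conjugate-acid pKₐ is the usual yardstick (lower pKₐ → better LG).
CH₃CH₂–N₂⁺ loses N₂: no meaningful conjugate acid; N₂ departs as an exceptionally stable neutral molecule
CH₃CH₂–OTf loses OTf⁻: pKₐ(CF₃SO₃H (triflic acid)) ≈ -14
CH₃CH₂–Br loses Br⁻: pKₐ(HBr) ≈ -9
CH₃CH₂–OH₂⁺ loses H₂O: pKₐ(H₃O⁺) ≈ -1.7
CH₃CH₂–OPO(OH)₂ loses H₂PO₄⁻: pKₐ(H₃PO₄) ≈ 2.1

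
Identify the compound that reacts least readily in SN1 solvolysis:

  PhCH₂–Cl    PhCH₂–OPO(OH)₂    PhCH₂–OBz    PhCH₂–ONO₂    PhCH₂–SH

Identical carbon frameworks mean the comparison reduces to leaving-group quality.
Leaving-group ability tracks the stability of the departed species; conjugate-acid pKₐ is the usual yardstick (lower pKₐ → better LG).
PhCH₂–Cl loses Cl⁻: pKₐ(HCl) ≈ -7
PhCH₂–ONO₂ loses NO₃⁻: pKₐ(HNO₃) ≈ -1.3
PhCH₂–OPO(OH)₂ loses H₂PO₄⁻: pKₐ(H₃PO₄) ≈ 2.1
PhCH₂–OBz loses PhCOO⁻: pKₐ(C₆H₅COOH) ≈ 4.2
PhCH₂–SH loses HS⁻: pKₐ(H₂S) ≈ 7

PhCH₂–SH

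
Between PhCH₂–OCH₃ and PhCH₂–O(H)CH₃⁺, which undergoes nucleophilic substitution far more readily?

From PhCH₂–OCH₃ the departing group would be CH₃O⁻ (pKₐ(CH₃OH) ≈ 15.5). Strong base; alkoxides do not leave unassisted.
From PhCH₂–O(H)CH₃⁺ the leaving group is R'OH (pKₐ(R'OH₂⁺) ≈ -2.4). Neutral; leaves from a protonated ether (an oxonium ion, R–O(H)R'⁺).
(In practice PhCH₂–O(H)CH₃⁺ is made from PhCH₂–OCH₃ by protonation with concentrated HI, allowing neutral methanol, rather than methoxide, to depart.)

PhCH₂–O(H)CH₃⁺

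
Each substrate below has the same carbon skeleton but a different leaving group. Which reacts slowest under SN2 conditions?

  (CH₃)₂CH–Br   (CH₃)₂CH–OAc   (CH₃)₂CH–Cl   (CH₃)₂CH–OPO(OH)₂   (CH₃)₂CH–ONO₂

(CH₃)₂CH–OAc

Same R in every case — rank the leaving groups.
The more stable X⁻ (or X) is on its own — i.e. the weaker a base it is — the better a leaving group it makes.
(CH₃)₂CH–Br loses Br⁻: pKₐ(HBr) ≈ -9
(CH₃)₂CH–Cl loses Cl⁻: pKₐ(HCl) ≈ -7
(CH₃)₂CH–ONO₂ loses NO₃⁻: pKₐ(HNO₃) ≈ -1.3
(CH₃)₂CH–OPO(OH)₂ loses H₂PO₄⁻: pKₐ(H₃PO₄) ≈ 2.1
(CH₃)₂CH–OAc loses AcO⁻: pKₐ(CH₃COOH) ≈ 4.8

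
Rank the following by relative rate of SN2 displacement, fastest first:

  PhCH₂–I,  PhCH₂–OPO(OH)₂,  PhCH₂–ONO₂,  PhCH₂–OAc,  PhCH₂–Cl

Identical carbon frameworks mean the comparison reduces to leaving-group quality.
The more stable X⁻ (or X) is on its own — i.e. the weaker a base it is — the better a leaving group it makes.
PhCH₂–I loses I⁻: pKₐ(HI) ≈ -10
PhCH₂–Cl loses Cl⁻: pKₐ(HCl) ≈ -7
PhCH₂–ONO₂ loses NO₃⁻: pKₐ(HNO₃) ≈ -1.3
PhCH₂–OPO(OH)₂ loses H₂PO₄⁻: pKₐ(H₃PO₄) ≈ 2.1
PhCH₂–OAc loses AcO⁻: pKₐ(CH₃COOH) ≈ 4.8

PhCH₂–I > PhCH₂–Cl > PhCH₂–ONO₂ > PhCH₂–OPO(OH)₂ > PhCH₂–OAc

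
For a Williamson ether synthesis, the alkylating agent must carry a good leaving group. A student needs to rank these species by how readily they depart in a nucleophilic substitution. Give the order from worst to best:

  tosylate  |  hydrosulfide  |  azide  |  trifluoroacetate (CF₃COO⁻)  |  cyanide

cyanide < hydrosulfide < azide < trifluoroacetate (CF₃COO⁻) < tosylate

tosylate: pKₐ(p-CH₃C₆H₄SO₃H (TsOH)) ≈ -2.8
trifluoroacetate (CF₃COO⁻): pKₐ(CF₃COOH) ≈ 0.2 — strongly electron-withdrawing CF₃ stabilises the carboxylate
azide: pKₐ(HN₃) ≈ 4.7 — linear, resonance-stabilised
hydrosulfide: pKₐ(H₂S) ≈ 7 — larger and more polarisable than the oxygen analogue
cyanide: pKₐ(HCN) ≈ 9.2
Reversing gives the worst-to-best order requested.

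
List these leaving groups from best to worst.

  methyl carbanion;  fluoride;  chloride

chloride > fluoride > methyl carbanion

The more stable X⁻ (or X) is on its own — i.e. the weaker a base it is — the better a leaving group it makes.
chloride: pKₐ(HCl) ≈ -7 — moderately weak base
fluoride: pKₐ(HF) ≈ 3.2 — small and strongly basic; the poor halide leaving group
methyl carbanion: pKₐ(CH₄) ≈ 48 — unstabilised carbanion; the worst conceivable leaving group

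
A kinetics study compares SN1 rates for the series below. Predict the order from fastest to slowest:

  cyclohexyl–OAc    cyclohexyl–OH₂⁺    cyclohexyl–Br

cyclohexyl–Br > cyclohexyl–OH₂⁺ > cyclohexyl–OAc

The skeletons are identical, so relative rate is governed entirely by leaving-group ability.
A good leaving group is a weak base: the lower the pKₐ of its conjugate acid, the more readily it departs.
cyclohexyl–Br loses Br⁻: pKₐ(HBr) ≈ -9
cyclohexyl–OH₂⁺ loses H₂O: pKₐ(H₃O⁺) ≈ -1.7
cyclohexyl–OAc loses AcO⁻: pKₐ(CH₃COOH) ≈ 4.8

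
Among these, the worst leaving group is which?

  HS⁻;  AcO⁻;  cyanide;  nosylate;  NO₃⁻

nosylate: pKₐ(p-O₂NC₆H₄SO₃H) ≈ -3.5
NO₃⁻: pKₐ(HNO₃) ≈ -1.3
AcO⁻: pKₐ(CH₃COOH) ≈ 4.8
HS⁻: pKₐ(H₂S) ≈ 7
cyanide: pKₐ(HCN) ≈ 9.2

cyanide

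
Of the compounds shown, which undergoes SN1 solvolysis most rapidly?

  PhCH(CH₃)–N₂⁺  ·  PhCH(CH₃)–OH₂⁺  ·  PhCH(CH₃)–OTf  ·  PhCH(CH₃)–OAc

With the same alkyl group throughout, only the leaving group differentiates the rates.
The more stable X⁻ (or X) is on its own — i.e. the weaker a base it is — the better a leaving group it makes.
PhCH(CH₃)–N₂⁺ loses N₂: no meaningful conjugate acid; N₂ departs as an exceptionally stable neutral molecule
PhCH(CH₃)–OTf loses OTf⁻: pKₐ(CF₃SO₃H (triflic acid)) ≈ -14
PhCH(CH₃)–OH₂⁺ loses H₂O: pKₐ(H₃O⁺) ≈ -1.7
PhCH(CH₃)–OAc loses AcO⁻: pKₐ(CH₃COOH) ≈ 4.8

PhCH(CH₃)–N₂⁺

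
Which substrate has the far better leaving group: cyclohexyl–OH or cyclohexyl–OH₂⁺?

From cyclohexyl–OH the departing group would be OH⁻ (pKₐ(H₂O) ≈ 15.7). Strong base; essentially never leaves without prior activation.
From cyclohexyl–OH₂⁺ the leaving group is H₂O (pKₐ(H₃O⁺) ≈ -1.7). Neutral; leaves from a protonated alcohol (R–OH₂⁺).
(In practice cyclohexyl–OH₂⁺ is made from cyclohexyl–OH by protonation with strong acid, converting the leaving group from hydroxide to neutral water.)

cyclohexyl–OH₂⁺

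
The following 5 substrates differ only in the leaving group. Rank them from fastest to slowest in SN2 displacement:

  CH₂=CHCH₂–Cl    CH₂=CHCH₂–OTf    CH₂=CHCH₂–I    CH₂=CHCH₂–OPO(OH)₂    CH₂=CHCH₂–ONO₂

CH₂=CHCH₂–OTf > CH₂=CHCH₂–I > CH₂=CHCH₂–Cl > CH₂=CHCH₂–ONO₂ > CH₂=CHCH₂–OPO(OH)₂

With the same alkyl group throughout, only the leaving group differentiates the rates.
A good leaving group is a weak base: the lower the pKₐ of its conjugate acid, the more readily it departs.
CH₂=CHCH₂–OTf loses OTf⁻: pKₐ(CF₃SO₃H (triflic acid)) ≈ -14
CH₂=CHCH₂–I loses I⁻: pKₐ(HI) ≈ -10
CH₂=CHCH₂–Cl loses Cl⁻: pKₐ(HCl) ≈ -7
CH₂=CHCH₂–ONO₂ loses NO₃⁻: pKₐ(HNO₃) ≈ -1.3
CH₂=CHCH₂–OPO(OH)₂ loses H₂PO₄⁻: pKₐ(H₃PO₄) ≈ 2.1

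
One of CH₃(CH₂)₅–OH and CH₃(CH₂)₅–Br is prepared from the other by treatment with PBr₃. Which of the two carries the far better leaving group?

From CH₃(CH₂)₅–OH the departing group would be OH⁻ (pKₐ(H₂O) ≈ 15.7). Strong base; essentially never leaves without prior activation.
From CH₃(CH₂)₅–Br the leaving group is Br⁻ (pKₐ(HBr) ≈ -9). Weak base; good leaving group.
Treatment with PBr₃ works by replacing the hydroxyl with bromide, making CH₃(CH₂)₅–Br enormously more reactive.

CH₃(CH₂)₅–Br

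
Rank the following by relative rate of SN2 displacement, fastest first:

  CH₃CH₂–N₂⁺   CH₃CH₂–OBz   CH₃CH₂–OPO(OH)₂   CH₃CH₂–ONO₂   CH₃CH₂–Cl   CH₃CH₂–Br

CH₃CH₂–N₂⁺ > CH₃CH₂–Br > CH₃CH₂–Cl > CH₃CH₂–ONO₂ > CH₃CH₂–OPO(OH)₂ > CH₃CH₂–OBz

With the same alkyl group throughout, only the leaving group differentiates the rates.
The more stable X⁻ (or X) is on its own — i.e. the weaker a base it is — the better a leaving group it makes.
CH₃CH₂–N₂⁺ loses N₂: no meaningful conjugate acid; N₂ departs as an exceptionally stable neutral molecule
CH₃CH₂–Br loses Br⁻: pKₐ(HBr) ≈ -9
CH₃CH₂–Cl loses Cl⁻: pKₐ(HCl) ≈ -7
CH₃CH₂–ONO₂ loses NO₃⁻: pKₐ(HNO₃) ≈ -1.3
CH₃CH₂–OPO(OH)₂ loses H₂PO₄⁻: pKₐ(H₃PO₄) ≈ 2.1
CH₃CH₂–OBz loses PhCOO⁻: pKₐ(C₆H₅COOH) ≈ 4.2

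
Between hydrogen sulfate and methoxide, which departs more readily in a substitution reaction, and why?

hydrogen sulfate is the better leaving group.
pKₐ(H₂SO₄) ≈ -3 versus pKₐ(CH₃OH) ≈ 15.5: hydrogen sulfate is the much weaker base.
Conjugate base of a strong mineral acid.

hydrogen sulfate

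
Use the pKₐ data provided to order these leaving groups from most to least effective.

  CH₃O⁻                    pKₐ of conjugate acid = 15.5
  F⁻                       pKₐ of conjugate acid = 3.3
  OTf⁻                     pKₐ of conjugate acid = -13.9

OTf⁻ > F⁻ > CH₃O⁻

Lower conjugate-acid pKₐ ⇒ weaker base ⇒ better leaving group.
Sorting by the given values: OTf⁻ (-13.9), F⁻ (3.3), CH₃O⁻ (15.5).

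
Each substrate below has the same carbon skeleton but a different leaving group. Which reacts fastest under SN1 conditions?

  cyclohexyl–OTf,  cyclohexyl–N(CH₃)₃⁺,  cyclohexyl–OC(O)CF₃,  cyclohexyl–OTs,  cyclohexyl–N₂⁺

Same R in every case — rank the leaving groups.
The more stable X⁻ (or X) is on its own — i.e. the weaker a base it is — the better a leaving group it makes.
cyclohexyl–N₂⁺ loses N₂: no meaningful conjugate acid; N₂ departs as an exceptionally stable neutral molecule
cyclohexyl–OTf loses OTf⁻: pKₐ(CF₃SO₃H (triflic acid)) ≈ -14
cyclohexyl–OTs loses OTs⁻: pKₐ(p-CH₃C₆H₄SO₃H (TsOH)) ≈ -2.8
cyclohexyl–OC(O)CF₃ loses CF₃COO⁻: pKₐ(CF₃COOH) ≈ 0.2
cyclohexyl–N(CH₃)₃⁺ loses NR'₃: pKₐ(R'₃NH⁺) ≈ 10.7

cyclohexyl–N₂⁺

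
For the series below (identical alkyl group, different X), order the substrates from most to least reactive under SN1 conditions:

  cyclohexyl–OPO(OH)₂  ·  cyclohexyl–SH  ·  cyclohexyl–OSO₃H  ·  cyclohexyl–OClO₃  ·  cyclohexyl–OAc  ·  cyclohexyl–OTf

Same R in every case — rank the leaving groups.
Leaving-group ability tracks the stability of the departed species; conjugate-acid pKₐ is the usual yardstick (lower pKₐ → better LG).
cyclohexyl–OTf loses OTf⁻: pKₐ(CF₃SO₃H (triflic acid)) ≈ -14
cyclohexyl–OClO₃ loses ClO₄⁻: pKₐ(HClO₄) ≈ -10
cyclohexyl–OSO₃H loses HSO₄⁻: pKₐ(H₂SO₄) ≈ -3
cyclohexyl–OPO(OH)₂ loses H₂PO₄⁻: pKₐ(H₃PO₄) ≈ 2.1
cyclohexyl–OAc loses AcO⁻: pKₐ(CH₃COOH) ≈ 4.8
cyclohexyl–SH loses HS⁻: pKₐ(H₂S) ≈ 7

cyclohexyl–OTf > cyclohexyl–OClO₃ > cyclohexyl–OSO₃H > cyclohexyl–OPO(OH)₂ > cyclohexyl–OAc > cyclohexyl–SH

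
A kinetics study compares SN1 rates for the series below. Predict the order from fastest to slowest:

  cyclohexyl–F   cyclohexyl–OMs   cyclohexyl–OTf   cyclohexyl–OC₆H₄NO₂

Identical carbon frameworks mean the comparison reduces to leaving-group quality.
A good leaving group is a weak base: the lower the pKₐ of its conjugate acid, the more readily it departs.
cyclohexyl–OTf loses OTf⁻: pKₐ(CF₃SO₃H (triflic acid)) ≈ -14
cyclohexyl–OMs loses OMs⁻: pKₐ(CH₃SO₃H (MsOH)) ≈ -1.9
cyclohexyl–F loses F⁻: pKₐ(HF) ≈ 3.2
cyclohexyl–OC₆H₄NO₂ loses p-O₂N–C₆H₄–O⁻: pKₐ(p-nitrophenol) ≈ 7.2

cyclohexyl–OTf > cyclohexyl–OMs > cyclohexyl–F > cyclohexyl–OC₆H₄NO₂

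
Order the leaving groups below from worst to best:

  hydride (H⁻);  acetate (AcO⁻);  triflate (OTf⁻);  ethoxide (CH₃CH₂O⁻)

triflate (OTf⁻): pKₐ(CF₃SO₃H (triflic acid)) ≈ -14
acetate (AcO⁻): pKₐ(CH₃COOH) ≈ 4.8
ethoxide (CH₃CH₂O⁻): pKₐ(CH₃CH₂OH) ≈ 16
hydride (H⁻): pKₐ(H₂) ≈ 36
Listed from poorest to best leaving group as asked.

hydride (H⁻) < ethoxide (CH₃CH₂O⁻) < acetate (AcO⁻) < triflate (OTf⁻)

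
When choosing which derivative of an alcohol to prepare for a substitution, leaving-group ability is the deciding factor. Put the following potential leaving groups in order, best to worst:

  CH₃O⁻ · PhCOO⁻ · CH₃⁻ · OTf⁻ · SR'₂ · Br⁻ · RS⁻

OTf⁻: pKₐ(CF₃SO₃H (triflic acid)) ≈ -14 — charge spread over three oxygens and a CF₃ group; the premier leaving group in synthesis
Br⁻: pKₐ(HBr) ≈ -9 — weak base; good leaving group
SR'₂: pKₐ(R'₂SH⁺) ≈ -7 — neutral; leaves from a sulfonium salt (R–SR'₂⁺)
PhCOO⁻: pKₐ(C₆H₅COOH) ≈ 4.2 — aryl carboxylate
RS⁻: pKₐ(RSH (a thiol)) ≈ 10.5 — moderately basic; rarely leaves without activation
CH₃O⁻: pKₐ(CH₃OH) ≈ 15.5 — strong base; alkoxides do not leave unassisted
CH₃⁻: pKₐ(CH₄) ≈ 48 — unstabilised carbanion; the worst conceivable leaving group

OTf⁻ > Br⁻ > SR'₂ > PhCOO⁻ > RS⁻ > CH₃O⁻ > CH₃⁻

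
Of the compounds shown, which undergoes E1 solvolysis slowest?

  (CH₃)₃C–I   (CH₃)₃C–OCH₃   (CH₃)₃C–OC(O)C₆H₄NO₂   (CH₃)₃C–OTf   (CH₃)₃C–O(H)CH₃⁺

(CH₃)₃C–OCH₃

Identical carbon frameworks mean the comparison reduces to leaving-group quality.
A good leaving group is a weak base: the lower the pKₐ of its conjugate acid, the more readily it departs.
(CH₃)₃C–OTf loses OTf⁻: pKₐ(CF₃SO₃H (triflic acid)) ≈ -14
(CH₃)₃C–I loses I⁻: pKₐ(HI) ≈ -10
(CH₃)₃C–O(H)CH₃⁺ loses R'OH: pKₐ(R'OH₂⁺) ≈ -2.4
(CH₃)₃C–OC(O)C₆H₄NO₂ loses p-O₂N–C₆H₄–COO⁻: pKₐ(p-nitrobenzoic acid) ≈ 3.4
(CH₃)₃C–OCH₃ loses CH₃O⁻: pKₐ(CH₃OH) ≈ 15.5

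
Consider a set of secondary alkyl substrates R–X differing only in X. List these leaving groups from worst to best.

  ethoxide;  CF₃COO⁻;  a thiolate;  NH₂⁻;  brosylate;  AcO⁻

NH₂⁻ < ethoxide < a thiolate < AcO⁻ < CF₃COO⁻ < brosylate

A good leaving group is a weak base: the lower the pKₐ of its conjugate acid, the more readily it departs.
brosylate: pKₐ(p-BrC₆H₄SO₃H) ≈ -2.8 — arenesulfonate with a p-bromo substituent
CF₃COO⁻: pKₐ(CF₃COOH) ≈ 0.2
AcO⁻: pKₐ(CH₃COOH) ≈ 4.8 — resonance-stabilised but still a weak base
a thiolate: pKₐ(RSH (a thiol)) ≈ 10.5 — moderately basic; rarely leaves without activation
ethoxide: pKₐ(CH₃CH₂OH) ≈ 16 — strong base; alkoxides do not leave unassisted
NH₂⁻: pKₐ(NH₃) ≈ 38 — extremely strong base; never a leaving group
Listed from poorest to best leaving group as asked.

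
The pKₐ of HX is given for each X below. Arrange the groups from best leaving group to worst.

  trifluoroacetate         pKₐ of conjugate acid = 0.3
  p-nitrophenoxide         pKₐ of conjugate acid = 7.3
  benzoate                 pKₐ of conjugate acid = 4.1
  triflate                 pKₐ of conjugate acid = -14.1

Lower conjugate-acid pKₐ ⇒ weaker base ⇒ better leaving group.
Sorting by the given values: triflate (-14.1), trifluoroacetate (0.3), benzoate (4.1), p-nitrophenoxide (7.3).

triflate > trifluoroacetate > benzoate > p-nitrophenoxide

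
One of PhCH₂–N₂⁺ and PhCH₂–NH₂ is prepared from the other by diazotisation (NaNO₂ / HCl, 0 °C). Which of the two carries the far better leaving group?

PhCH₂–N₂⁺

From PhCH₂–NH₂ the departing group would be NH₂⁻ (pKₐ(NH₃) ≈ 38). Extremely strong base; never a leaving group.
From PhCH₂–N₂⁺ the leaving group is N₂ (no meaningful conjugate acid; N₂ departs as an exceptionally stable neutral molecule).
Diazotisation (NaNO₂ / HCl, 0 °C) works by generating a diazonium salt that expels N₂, making PhCH₂–N₂⁺ enormously more reactive.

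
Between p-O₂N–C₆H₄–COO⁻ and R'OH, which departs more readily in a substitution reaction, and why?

R'OH is the better leaving group.
pKₐ(R'OH₂⁺) ≈ -2.4 versus pKₐ(p-nitrobenzoic acid) ≈ 3.4: R'OH is the much weaker base.
Neutral; leaves from a protonated ether (an oxonium ion, R–O(H)R'⁺).

R'OH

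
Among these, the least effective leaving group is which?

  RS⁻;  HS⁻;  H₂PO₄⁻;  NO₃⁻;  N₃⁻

Leaving-group ability tracks the stability of the departed species; conjugate-acid pKₐ is the usual yardstick (lower pKₐ → better LG).
NO₃⁻: pKₐ(HNO₃) ≈ -1.3
H₂PO₄⁻: pKₐ(H₃PO₄) ≈ 2.1
N₃⁻: pKₐ(HN₃) ≈ 4.7
HS⁻: pKₐ(H₂S) ≈ 7
RS⁻: pKₐ(RSH (a thiol)) ≈ 10.5

RS⁻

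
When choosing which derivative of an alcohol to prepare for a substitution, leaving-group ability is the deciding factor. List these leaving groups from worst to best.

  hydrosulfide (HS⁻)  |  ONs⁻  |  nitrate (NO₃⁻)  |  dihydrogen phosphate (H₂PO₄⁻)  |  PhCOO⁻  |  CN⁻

Leaving-group ability tracks the stability of the departed species; conjugate-acid pKₐ is the usual yardstick (lower pKₐ → better LG).
ONs⁻: pKₐ(p-O₂NC₆H₄SO₃H) ≈ -3.5
nitrate (NO₃⁻): pKₐ(HNO₃) ≈ -1.3 — resonance-delocalised over three oxygens
dihydrogen phosphate (H₂PO₄⁻): pKₐ(H₃PO₄) ≈ 2.1 — moderate base; biological leaving group after further activation
PhCOO⁻: pKₐ(C₆H₅COOH) ≈ 4.2
hydrosulfide (HS⁻): pKₐ(H₂S) ≈ 7 — larger and more polarisable than the oxygen analogue
CN⁻: pKₐ(HCN) ≈ 9.2
Listed from poorest to best leaving group as asked.

CN⁻ < hydrosulfide (HS⁻) < PhCOO⁻ < dihydrogen phosphate (H₂PO₄⁻) < nitrate (NO₃⁻) < ONs⁻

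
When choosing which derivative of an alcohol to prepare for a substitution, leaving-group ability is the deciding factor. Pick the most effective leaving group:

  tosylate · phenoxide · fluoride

A good leaving group is a weak base: the lower the pKₐ of its conjugate acid, the more readily it departs.
tosylate: pKₐ(p-CH₃C₆H₄SO₃H (TsOH)) ≈ -2.8
fluoride: pKₐ(HF) ≈ 3.2
phenoxide: pKₐ(C₆H₅OH (phenol)) ≈ 10

tosylate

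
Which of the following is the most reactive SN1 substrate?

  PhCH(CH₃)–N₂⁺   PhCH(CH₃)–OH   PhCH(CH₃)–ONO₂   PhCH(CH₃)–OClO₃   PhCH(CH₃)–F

With the same alkyl group throughout, only the leaving group differentiates the rates.
Leaving-group ability tracks the stability of the departed species; conjugate-acid pKₐ is the usual yardstick (lower pKₐ → better LG).
PhCH(CH₃)–N₂⁺ loses N₂: no meaningful conjugate acid; N₂ departs as an exceptionally stable neutral molecule
PhCH(CH₃)–OClO₃ loses ClO₄⁻: pKₐ(HClO₄) ≈ -10
PhCH(CH₃)–ONO₂ loses NO₃⁻: pKₐ(HNO₃) ≈ -1.3
PhCH(CH₃)–F loses F⁻: pKₐ(HF) ≈ 3.2
PhCH(CH₃)–OH loses OH⁻: pKₐ(H₂O) ≈ 15.7

PhCH(CH₃)–N₂⁺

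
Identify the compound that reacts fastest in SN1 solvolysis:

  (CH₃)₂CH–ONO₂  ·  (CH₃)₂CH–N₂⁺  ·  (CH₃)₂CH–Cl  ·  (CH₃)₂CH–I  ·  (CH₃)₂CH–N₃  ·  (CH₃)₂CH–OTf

(CH₃)₂CH–N₂⁺

Identical carbon frameworks mean the comparison reduces to leaving-group quality.
Leaving-group ability tracks the stability of the departed species; conjugate-acid pKₐ is the usual yardstick (lower pKₐ → better LG).
(CH₃)₂CH–N₂⁺ loses N₂: no meaningful conjugate acid; N₂ departs as an exceptionally stable neutral molecule
(CH₃)₂CH–OTf loses OTf⁻: pKₐ(CF₃SO₃H (triflic acid)) ≈ -14
(CH₃)₂CH–I loses I⁻: pKₐ(HI) ≈ -10
(CH₃)₂CH–Cl loses Cl⁻: pKₐ(HCl) ≈ -7
(CH₃)₂CH–ONO₂ loses NO₃⁻: pKₐ(HNO₃) ≈ -1.3
(CH₃)₂CH–N₃ loses N₃⁻: pKₐ(HN₃) ≈ 4.7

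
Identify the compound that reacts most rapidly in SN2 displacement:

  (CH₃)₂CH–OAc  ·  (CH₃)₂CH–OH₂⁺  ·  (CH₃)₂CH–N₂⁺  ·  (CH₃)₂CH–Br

(CH₃)₂CH–N₂⁺

Identical carbon frameworks mean the comparison reduces to leaving-group quality.
Leaving-group ability tracks the stability of the departed species; conjugate-acid pKₐ is the usual yardstick (lower pKₐ → better LG).
(CH₃)₂CH–N₂⁺ loses N₂: no meaningful conjugate acid; N₂ departs as an exceptionally stable neutral molecule
(CH₃)₂CH–Br loses Br⁻: pKₐ(HBr) ≈ -9
(CH₃)₂CH–OH₂⁺ loses H₂O: pKₐ(H₃O⁺) ≈ -1.7
(CH₃)₂CH–OAc loses AcO⁻: pKₐ(CH₃COOH) ≈ 4.8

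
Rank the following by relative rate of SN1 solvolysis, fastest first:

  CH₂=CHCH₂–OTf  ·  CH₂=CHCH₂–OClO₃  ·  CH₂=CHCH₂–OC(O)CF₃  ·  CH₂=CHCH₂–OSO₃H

Identical carbon frameworks mean the comparison reduces to leaving-group quality.
Leaving-group ability tracks the stability of the departed species; conjugate-acid pKₐ is the usual yardstick (lower pKₐ → better LG).
CH₂=CHCH₂–OTf loses OTf⁻: pKₐ(CF₃SO₃H (triflic acid)) ≈ -14
CH₂=CHCH₂–OClO₃ loses ClO₄⁻: pKₐ(HClO₄) ≈ -10
CH₂=CHCH₂–OSO₃H loses HSO₄⁻: pKₐ(H₂SO₄) ≈ -3
CH₂=CHCH₂–OC(O)CF₃ loses CF₃COO⁻: pKₐ(CF₃COOH) ≈ 0.2

CH₂=CHCH₂–OTf > CH₂=CHCH₂–OClO₃ > CH₂=CHCH₂–OSO₃H > CH₂=CHCH₂–OC(O)CF₃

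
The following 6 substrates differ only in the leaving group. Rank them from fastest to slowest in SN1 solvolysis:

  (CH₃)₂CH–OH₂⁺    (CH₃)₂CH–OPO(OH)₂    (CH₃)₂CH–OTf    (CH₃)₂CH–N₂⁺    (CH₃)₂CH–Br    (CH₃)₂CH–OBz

(CH₃)₂CH–N₂⁺ > (CH₃)₂CH–OTf > (CH₃)₂CH–Br > (CH₃)₂CH–OH₂⁺ > (CH₃)₂CH–OPO(OH)₂ > (CH₃)₂CH–OBz

Same R in every case — rank the leaving groups.
Rank by basicity of the departing species: weakest base leaves most easily.
(CH₃)₂CH–N₂⁺ loses N₂: no meaningful conjugate acid; N₂ departs as an exceptionally stable neutral molecule
(CH₃)₂CH–OTf loses OTf⁻: pKₐ(CF₃SO₃H (triflic acid)) ≈ -14
(CH₃)₂CH–Br loses Br⁻: pKₐ(HBr) ≈ -9
(CH₃)₂CH–OH₂⁺ loses H₂O: pKₐ(H₃O⁺) ≈ -1.7
(CH₃)₂CH–OPO(OH)₂ loses H₂PO₄⁻: pKₐ(H₃PO₄) ≈ 2.1
(CH₃)₂CH–OBz loses PhCOO⁻: pKₐ(C₆H₅COOH) ≈ 4.2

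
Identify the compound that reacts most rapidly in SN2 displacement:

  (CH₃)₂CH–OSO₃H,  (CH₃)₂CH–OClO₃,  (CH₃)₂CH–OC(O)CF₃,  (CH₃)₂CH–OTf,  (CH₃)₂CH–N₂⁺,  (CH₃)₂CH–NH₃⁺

The skeletons are identical, so relative rate is governed entirely by leaving-group ability.
Leaving-group ability tracks the stability of the departed species; conjugate-acid pKₐ is the usual yardstick (lower pKₐ → better LG).
(CH₃)₂CH–N₂⁺ loses N₂: no meaningful conjugate acid; N₂ departs as an exceptionally stable neutral molecule
(CH₃)₂CH–OTf loses OTf⁻: pKₐ(CF₃SO₃H (triflic acid)) ≈ -14
(CH₃)₂CH–OClO₃ loses ClO₄⁻: pKₐ(HClO₄) ≈ -10
(CH₃)₂CH–OSO₃H loses HSO₄⁻: pKₐ(H₂SO₄) ≈ -3
(CH₃)₂CH–OC(O)CF₃ loses CF₃COO⁻: pKₐ(CF₃COOH) ≈ 0.2
(CH₃)₂CH–NH₃⁺ loses NH₃: pKₐ(NH₄⁺) ≈ 9.2

(CH₃)₂CH–N₂⁺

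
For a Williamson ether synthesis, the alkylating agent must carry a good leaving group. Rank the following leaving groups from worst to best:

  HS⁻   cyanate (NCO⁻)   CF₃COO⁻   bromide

The more stable X⁻ (or X) is on its own — i.e. the weaker a base it is — the better a leaving group it makes.
bromide: pKₐ(HBr) ≈ -9
CF₃COO⁻: pKₐ(CF₃COOH) ≈ 0.2
cyanate (NCO⁻): pKₐ(HOCN) ≈ 3.5
HS⁻: pKₐ(H₂S) ≈ 7
The question asks for worst first, so the sequence is read in increasing leaving-group ability.

HS⁻ < cyanate (NCO⁻) < CF₃COO⁻ < bromide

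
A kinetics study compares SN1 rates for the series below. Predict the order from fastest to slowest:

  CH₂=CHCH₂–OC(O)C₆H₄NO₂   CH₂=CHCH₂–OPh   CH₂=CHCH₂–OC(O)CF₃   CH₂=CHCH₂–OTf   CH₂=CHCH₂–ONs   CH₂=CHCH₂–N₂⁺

CH₂=CHCH₂–N₂⁺ > CH₂=CHCH₂–OTf > CH₂=CHCH₂–ONs > CH₂=CHCH₂–OC(O)CF₃ > CH₂=CHCH₂–OC(O)C₆H₄NO₂ > CH₂=CHCH₂–OPh

The skeletons are identical, so relative rate is governed entirely by leaving-group ability.
The more stable X⁻ (or X) is on its own — i.e. the weaker a base it is — the better a leaving group it makes.
CH₂=CHCH₂–N₂⁺ loses N₂: no meaningful conjugate acid; N₂ departs as an exceptionally stable neutral molecule
CH₂=CHCH₂–OTf loses OTf⁻: pKₐ(CF₃SO₃H (triflic acid)) ≈ -14
CH₂=CHCH₂–ONs loses ONs⁻: pKₐ(p-O₂NC₆H₄SO₃H) ≈ -3.5
CH₂=CHCH₂–OC(O)CF₃ loses CF₃COO⁻: pKₐ(CF₃COOH) ≈ 0.2
CH₂=CHCH₂–OC(O)C₆H₄NO₂ loses p-O₂N–C₆H₄–COO⁻: pKₐ(p-nitrobenzoic acid) ≈ 3.4
CH₂=CHCH₂–OPh loses PhO⁻: pKₐ(C₆H₅OH (phenol)) ≈ 10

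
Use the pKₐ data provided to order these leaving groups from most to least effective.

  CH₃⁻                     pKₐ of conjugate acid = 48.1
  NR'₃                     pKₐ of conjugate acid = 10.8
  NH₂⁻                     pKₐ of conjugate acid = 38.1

NR'₃ > NH₂⁻ > CH₃⁻

Lower conjugate-acid pKₐ ⇒ weaker base ⇒ better leaving group.
Sorting by the given values: NR'₃ (10.8), NH₂⁻ (38.1), CH₃⁻ (48.1).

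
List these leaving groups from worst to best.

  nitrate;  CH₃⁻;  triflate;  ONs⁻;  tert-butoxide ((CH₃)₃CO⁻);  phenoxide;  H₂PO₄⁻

The more stable X⁻ (or X) is on its own — i.e. the weaker a base it is — the better a leaving group it makes.
triflate: pKₐ(CF₃SO₃H (triflic acid)) ≈ -14 — charge spread over three oxygens and a CF₃ group; the premier leaving group in synthesis
ONs⁻: pKₐ(p-O₂NC₆H₄SO₃H) ≈ -3.5
nitrate: pKₐ(HNO₃) ≈ -1.3
H₂PO₄⁻: pKₐ(H₃PO₄) ≈ 2.1
phenoxide: pKₐ(C₆H₅OH (phenol)) ≈ 10 — resonance into the ring helps, but still a poor LG
tert-butoxide ((CH₃)₃CO⁻): pKₐ(t-BuOH) ≈ 18
CH₃⁻: pKₐ(CH₄) ≈ 48 — unstabilised carbanion; the worst conceivable leaving group
The question asks for worst first, so the sequence is read in increasing leaving-group ability.

CH₃⁻ < tert-butoxide ((CH₃)₃CO⁻) < phenoxide < H₂PO₄⁻ < nitrate < ONs⁻ < triflate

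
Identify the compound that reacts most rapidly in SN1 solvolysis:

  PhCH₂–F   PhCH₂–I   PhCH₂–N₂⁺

Identical carbon frameworks mean the comparison reduces to leaving-group quality.
Rank by basicity of the departing species: weakest base leaves most easily.
PhCH₂–N₂⁺ loses N₂: no meaningful conjugate acid; N₂ departs as an exceptionally stable neutral molecule
PhCH₂–I loses I⁻: pKₐ(HI) ≈ -10
PhCH₂–F loses F⁻: pKₐ(HF) ≈ 3.2

PhCH₂–N₂⁺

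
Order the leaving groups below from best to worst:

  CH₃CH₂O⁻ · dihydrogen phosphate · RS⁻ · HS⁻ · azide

dihydrogen phosphate > azide > HS⁻ > RS⁻ > CH₃CH₂O⁻

A good leaving group is a weak base: the lower the pKₐ of its conjugate acid, the more readily it departs.
dihydrogen phosphate: pKₐ(H₃PO₄) ≈ 2.1 — moderate base; biological leaving group after further activation
azide: pKₐ(HN₃) ≈ 4.7 — linear, resonance-stabilised
HS⁻: pKₐ(H₂S) ≈ 7 — larger and more polarisable than the oxygen analogue
RS⁻: pKₐ(RSH (a thiol)) ≈ 10.5 — moderately basic; rarely leaves without activation
CH₃CH₂O⁻: pKₐ(CH₃CH₂OH) ≈ 16 — strong base; alkoxides do not leave unassisted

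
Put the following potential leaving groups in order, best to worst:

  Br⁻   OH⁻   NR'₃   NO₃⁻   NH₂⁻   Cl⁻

Br⁻ > Cl⁻ > NO₃⁻ > NR'₃ > OH⁻ > NH₂⁻

Leaving-group ability tracks the stability of the departed species; conjugate-acid pKₐ is the usual yardstick (lower pKₐ → better LG).
Br⁻: pKₐ(HBr) ≈ -9
Cl⁻: pKₐ(HCl) ≈ -7
NO₃⁻: pKₐ(HNO₃) ≈ -1.3
NR'₃: pKₐ(R'₃NH⁺) ≈ 10.7 — neutral but still a fairly strong base; Hofmann-elimination LG
OH⁻: pKₐ(H₂O) ≈ 15.7 — strong base; essentially never leaves without prior activation
NH₂⁻: pKₐ(NH₃) ≈ 38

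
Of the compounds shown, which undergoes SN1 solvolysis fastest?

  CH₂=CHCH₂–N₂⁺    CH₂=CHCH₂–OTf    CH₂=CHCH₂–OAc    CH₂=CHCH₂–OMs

Same R in every case — rank the leaving groups.
The more stable X⁻ (or X) is on its own — i.e. the weaker a base it is — the better a leaving group it makes.
CH₂=CHCH₂–N₂⁺ loses N₂: no meaningful conjugate acid; N₂ departs as an exceptionally stable neutral molecule
CH₂=CHCH₂–OTf loses OTf⁻: pKₐ(CF₃SO₃H (triflic acid)) ≈ -14
CH₂=CHCH₂–OMs loses OMs⁻: pKₐ(CH₃SO₃H (MsOH)) ≈ -1.9
CH₂=CHCH₂–OAc loses AcO⁻: pKₐ(CH₃COOH) ≈ 4.8

CH₂=CHCH₂–N₂⁺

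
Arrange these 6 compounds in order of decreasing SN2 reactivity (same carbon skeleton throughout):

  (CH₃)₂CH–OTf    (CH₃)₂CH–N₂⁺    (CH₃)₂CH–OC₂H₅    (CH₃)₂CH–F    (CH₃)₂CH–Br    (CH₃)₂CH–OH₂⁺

The skeletons are identical, so relative rate is governed entirely by leaving-group ability.
A good leaving group is a weak base: the lower the pKₐ of its conjugate acid, the more readily it departs.
(CH₃)₂CH–N₂⁺ loses N₂: no meaningful conjugate acid; N₂ departs as an exceptionally stable neutral molecule
(CH₃)₂CH–OTf loses OTf⁻: pKₐ(CF₃SO₃H (triflic acid)) ≈ -14
(CH₃)₂CH–Br loses Br⁻: pKₐ(HBr) ≈ -9
(CH₃)₂CH–OH₂⁺ loses H₂O: pKₐ(H₃O⁺) ≈ -1.7
(CH₃)₂CH–F loses F⁻: pKₐ(HF) ≈ 3.2
(CH₃)₂CH–OC₂H₅ loses CH₃CH₂O⁻: pKₐ(CH₃CH₂OH) ≈ 16

(CH₃)₂CH–N₂⁺ > (CH₃)₂CH–OTf > (CH₃)₂CH–Br > (CH₃)₂CH–OH₂⁺ > (CH₃)₂CH–F > (CH₃)₂CH–OC₂H₅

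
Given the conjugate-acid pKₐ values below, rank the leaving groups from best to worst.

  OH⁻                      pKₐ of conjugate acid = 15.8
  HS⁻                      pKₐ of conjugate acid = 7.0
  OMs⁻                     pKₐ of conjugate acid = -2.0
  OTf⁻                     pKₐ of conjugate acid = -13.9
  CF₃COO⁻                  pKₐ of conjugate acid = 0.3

Lower conjugate-acid pKₐ ⇒ weaker base ⇒ better leaving group.
Sorting by the given values: OTf⁻ (-13.9), OMs⁻ (-2.0), CF₃COO⁻ (0.3), HS⁻ (7.0), OH⁻ (15.8).

OTf⁻ > OMs⁻ > CF₃COO⁻ > HS⁻ > OH⁻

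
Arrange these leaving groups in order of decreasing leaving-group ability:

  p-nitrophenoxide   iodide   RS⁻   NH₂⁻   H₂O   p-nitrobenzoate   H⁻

iodide > H₂O > p-nitrobenzoate > p-nitrophenoxide > RS⁻ > H⁻ > NH₂⁻

iodide: pKₐ(HI) ≈ -10 — large, highly polarisable; very weak base
H₂O: pKₐ(H₃O⁺) ≈ -1.7 — neutral; leaves from a protonated alcohol (R–OH₂⁺)
p-nitrobenzoate: pKₐ(p-nitrobenzoic acid) ≈ 3.4
p-nitrophenoxide: pKₐ(p-nitrophenol) ≈ 7.2 — nitro group delocalises the charge; the classic chromogenic LG
RS⁻: pKₐ(RSH (a thiol)) ≈ 10.5 — moderately basic; rarely leaves without activation
H⁻: pKₐ(H₂) ≈ 36 — extremely strong base; leaves only in special hydride-transfer contexts
NH₂⁻: pKₐ(NH₃) ≈ 38 — extremely strong base; never a leaving group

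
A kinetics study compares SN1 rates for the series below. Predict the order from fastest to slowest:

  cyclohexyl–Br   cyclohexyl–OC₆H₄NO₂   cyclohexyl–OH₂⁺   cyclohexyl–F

cyclohexyl–Br > cyclohexyl–OH₂⁺ > cyclohexyl–F > cyclohexyl–OC₆H₄NO₂

Same R in every case — rank the leaving groups.
Rank by basicity of the departing species: weakest base leaves most easily.
cyclohexyl–Br loses Br⁻: pKₐ(HBr) ≈ -9
cyclohexyl–OH₂⁺ loses H₂O: pKₐ(H₃O⁺) ≈ -1.7
cyclohexyl–F loses F⁻: pKₐ(HF) ≈ 3.2
cyclohexyl–OC₆H₄NO₂ loses p-O₂N–C₆H₄–O⁻: pKₐ(p-nitrophenol) ≈ 7.2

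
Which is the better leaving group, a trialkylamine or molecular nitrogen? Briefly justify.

molecular nitrogen

molecular nitrogen is the better leaving group.
N₂ is the ultimate leaving group — it departs as an exceptionally stable neutral molecule, whereas a trialkylamine (pKₐ(R'₃NH⁺) ≈ 10.7) is far more basic.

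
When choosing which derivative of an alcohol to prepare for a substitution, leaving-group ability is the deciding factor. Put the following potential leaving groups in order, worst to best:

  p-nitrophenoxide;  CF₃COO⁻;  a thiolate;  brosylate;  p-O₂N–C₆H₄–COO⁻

brosylate: pKₐ(p-BrC₆H₄SO₃H) ≈ -2.8
CF₃COO⁻: pKₐ(CF₃COOH) ≈ 0.2
p-O₂N–C₆H₄–COO⁻: pKₐ(p-nitrobenzoic acid) ≈ 3.4
p-nitrophenoxide: pKₐ(p-nitrophenol) ≈ 7.2
a thiolate: pKₐ(RSH (a thiol)) ≈ 10.5
The question asks for worst first, so the sequence is read in increasing leaving-group ability.

a thiolate < p-nitrophenoxide < p-O₂N–C₆H₄–COO⁻ < CF₃COO⁻ < brosylate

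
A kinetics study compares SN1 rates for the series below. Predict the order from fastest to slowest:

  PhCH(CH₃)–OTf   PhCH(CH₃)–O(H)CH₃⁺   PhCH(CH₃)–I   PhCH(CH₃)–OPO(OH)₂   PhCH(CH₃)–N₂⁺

PhCH(CH₃)–N₂⁺ > PhCH(CH₃)–OTf > PhCH(CH₃)–I > PhCH(CH₃)–O(H)CH₃⁺ > PhCH(CH₃)–OPO(OH)₂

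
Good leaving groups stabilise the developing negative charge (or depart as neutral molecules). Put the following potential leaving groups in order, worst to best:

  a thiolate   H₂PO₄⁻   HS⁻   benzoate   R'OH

a thiolate < HS⁻ < benzoate < H₂PO₄⁻ < R'OH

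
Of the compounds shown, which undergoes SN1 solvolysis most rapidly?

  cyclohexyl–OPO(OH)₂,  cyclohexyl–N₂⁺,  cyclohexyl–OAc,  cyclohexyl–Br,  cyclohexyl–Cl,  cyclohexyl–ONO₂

The skeletons are identical, so relative rate is governed entirely by leaving-group ability.
Rank by basicity of the departing species: weakest base leaves most easily.
cyclohexyl–N₂⁺ loses N₂: no meaningful conjugate acid; N₂ departs as an exceptionally stable neutral molecule
cyclohexyl–Br loses Br⁻: pKₐ(HBr) ≈ -9
cyclohexyl–Cl loses Cl⁻: pKₐ(HCl) ≈ -7
cyclohexyl–ONO₂ loses NO₃⁻: pKₐ(HNO₃) ≈ -1.3
cyclohexyl–OPO(OH)₂ loses H₂PO₄⁻: pKₐ(H₃PO₄) ≈ 2.1
cyclohexyl–OAc loses AcO⁻: pKₐ(CH₃COOH) ≈ 4.8

cyclohexyl–N₂⁺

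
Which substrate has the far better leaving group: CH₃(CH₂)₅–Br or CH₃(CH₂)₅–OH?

CH₃(CH₂)₅–Br

From CH₃(CH₂)₅–OH the departing group would be OH⁻ (pKₐ(H₂O) ≈ 15.7). Strong base; essentially never leaves without prior activation.
From CH₃(CH₂)₅–Br the leaving group is Br⁻ (pKₐ(HBr) ≈ -9). Weak base; good leaving group.
(In practice CH₃(CH₂)₅–Br is made from CH₃(CH₂)₅–OH by treatment with PBr₃, replacing the hydroxyl with bromide.)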